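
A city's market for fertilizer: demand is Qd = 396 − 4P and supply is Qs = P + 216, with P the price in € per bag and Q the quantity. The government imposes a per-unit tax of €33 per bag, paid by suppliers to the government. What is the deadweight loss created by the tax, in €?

Before the tax: set 396 − 4P = P + 216 → P* = €36, Q* = 252.
With the tax collected from suppliers, supply shifts: Qs = (P − 33) + 216.
New equilibrium: consumers pay €42.6, suppliers receive €9.6, Q = 225.6. (Wedge: Pb − Ps = 33.)
Quantity falls by |ΔQ| = |252 − 225.6| = 26.4.
DWL = ½ · t · |ΔQ| = ½ · 33 · 26.4 = €435.6.

Deadweight loss = €435.6.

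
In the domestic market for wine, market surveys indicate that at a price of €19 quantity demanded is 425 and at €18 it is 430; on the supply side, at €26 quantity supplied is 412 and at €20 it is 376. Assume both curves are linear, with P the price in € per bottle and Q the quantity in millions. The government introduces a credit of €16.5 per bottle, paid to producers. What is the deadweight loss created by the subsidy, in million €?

Deadweight loss = €371.25 million.

Demand slope: (430 − 425)/(18 − 19) = -5, so Qd = 520 − 5P.
Supply slope: (376 − 412)/(20 − 26) = 6, so Qs = 6P + 256.
Without the subsidy, 520 − 5P = 6P + 256 gives 11P = 264, so P* = €24 and Q* = 400.
With a per-unit subsidy paid to producers, each receives P + 16.5 per unit sold, so supply becomes Qs = 6(P + 16.5) + 256.
New equilibrium: buyers pay €15, producers receive €31.5, Q = 445. (Wedge: Pb − Ps = −16.5.)
Quantity rises by |ΔQ| = |400 − 445| = 45.
DWL = ½ · t · |ΔQ| = ½ · 16.5 · 45 = €371.25.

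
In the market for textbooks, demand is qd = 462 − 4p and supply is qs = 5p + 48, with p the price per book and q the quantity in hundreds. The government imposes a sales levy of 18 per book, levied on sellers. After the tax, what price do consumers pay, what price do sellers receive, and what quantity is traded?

Consumers pay 56; sellers receive 38; quantity = 238.

Without the tax, 462 − 4p = 5p + 48 gives 9p = 414, so p* = 46 and q* = 278.
With the tax collected from sellers, supply shifts: qs = 5(p − 18) + 48.
New equilibrium: consumers pay 56, sellers receive 38, q = 238. (Wedge: pb − ps = 18.)
The less price-elastic side of the market bears the larger share of a per-unit tax.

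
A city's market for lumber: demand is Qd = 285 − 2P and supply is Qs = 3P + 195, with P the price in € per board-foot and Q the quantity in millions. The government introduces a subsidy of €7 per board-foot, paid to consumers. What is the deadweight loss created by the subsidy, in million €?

Without the subsidy, 285 − 2P = 3P + 195 gives 5P = 90, so P* = €18 and Q* = 249.
With a per-unit subsidy paid to consumers, each effectively pays P − 7, so demand becomes Qd = 285 − 2(P − 7).
Solving gives Q = 257.4 with consumers paying €13.8 and producers receiving €20.8 (the €7 wedge).
Quantity rises by |ΔQ| = |249 − 257.4| = 8.4.
DWL = ½ · t · |ΔQ| = ½ · 7 · 8.4 = €29.4.

Deadweight loss = €29.4 million.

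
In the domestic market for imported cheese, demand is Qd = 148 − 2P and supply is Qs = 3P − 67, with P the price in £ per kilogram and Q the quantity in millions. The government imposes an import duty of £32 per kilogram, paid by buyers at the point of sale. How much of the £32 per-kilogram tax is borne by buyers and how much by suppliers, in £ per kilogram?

Buyers bear £19.2 per kilogram; suppliers bear £12.8 per kilogram.

Before the tax: set 148 − 2P = 3P − 67 → P* = £43, Q* = 62.
With the tax collected from buyers, demand (in seller-price terms) shifts: Qd = 148 − 2(P + 32).
New equilibrium: buyers pay £62.2, suppliers receive £30.2, Q = 23.6. (Wedge: Pb − Ps = 32.)
Burden on buyers: £19.2; on suppliers: £12.8. (They sum to £32.)
The less price-elastic side of the market bears the larger share of a per-unit tax.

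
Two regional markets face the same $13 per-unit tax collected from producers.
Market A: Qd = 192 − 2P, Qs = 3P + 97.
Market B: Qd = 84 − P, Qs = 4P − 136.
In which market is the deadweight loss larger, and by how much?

Market A, by $33.8.

Market A: pre-tax P* = $19, Q* = 154; post-tax Q = 138.4; deadweight loss = $101.4.
Market B: pre-tax P* = $44, Q* = 40; post-tax Q = 29.6; deadweight loss = $67.6.
Difference: $101.4 vs $67.6 → market A is larger by $33.8.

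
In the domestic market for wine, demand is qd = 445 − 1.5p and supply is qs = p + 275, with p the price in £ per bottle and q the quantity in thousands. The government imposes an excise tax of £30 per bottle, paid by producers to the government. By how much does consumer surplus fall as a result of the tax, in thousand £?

Consumer surplus falls by £4008 thousand.

Before the tax: set 445 − 1.5p = p + 275 → p* = £68, q* = 343.
With the tax collected from producers, supply shifts: qs = (p − 30) + 275.
New equilibrium: buyers pay £80, producers receive £50, q = 325. (Wedge: pb − ps = 30.)
ΔCS is the trapezoid between Q = 325 and Q = 343 of height £12: ½ · (343 + 325) · 12 = £4008.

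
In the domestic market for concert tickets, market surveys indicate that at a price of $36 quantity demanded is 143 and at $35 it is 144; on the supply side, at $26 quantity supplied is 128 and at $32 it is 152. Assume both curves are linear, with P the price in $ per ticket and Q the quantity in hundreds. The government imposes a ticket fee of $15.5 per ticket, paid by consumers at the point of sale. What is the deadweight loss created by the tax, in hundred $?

Demand slope: (144 − 143)/(35 − 36) = -1, so Qd = 179 − P.
Supply slope: (152 − 128)/(32 − 26) = 4, so Qs = 4P + 24.
Without the tax, 179 − P = 4P + 24 gives 5P = 155, so P* = $31 and Q* = 148.
With the tax collected from consumers, demand (in seller-price terms) shifts: Qd = 179 − (P + 15.5).
New equilibrium: consumers pay $43.4, producers receive $27.9, Q = 135.6. (Wedge: Pb − Ps = 15.5.)
Quantity falls by |ΔQ| = |148 − 135.6| = 12.4.
DWL = ½ · t · |ΔQ| = ½ · 15.5 · 12.4 = $96.1.

Deadweight loss = $96.1 hundred.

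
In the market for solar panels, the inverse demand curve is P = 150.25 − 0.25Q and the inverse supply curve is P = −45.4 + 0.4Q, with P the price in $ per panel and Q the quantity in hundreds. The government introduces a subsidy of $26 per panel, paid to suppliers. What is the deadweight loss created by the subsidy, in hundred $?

Rewrite in direct form: Qd = 601 − 4P and Qs = 2.5P + 113.5.
Before the subsidy: set 601 − 4P = 2.5P + 113.5 → P* = $75, Q* = 301.
With a per-unit subsidy paid to suppliers, each receives P + 26 per unit sold, so supply becomes Qs = 2.5(P + 26) + 113.5.
Solving gives Q = 341 with consumers paying $65 and suppliers receiving $91 (the $26 wedge).
Quantity rises by |ΔQ| = |301 − 341| = 40.
DWL = ½ · t · |ΔQ| = ½ · 26 · 40 = $520.

Deadweight loss = $520 hundred.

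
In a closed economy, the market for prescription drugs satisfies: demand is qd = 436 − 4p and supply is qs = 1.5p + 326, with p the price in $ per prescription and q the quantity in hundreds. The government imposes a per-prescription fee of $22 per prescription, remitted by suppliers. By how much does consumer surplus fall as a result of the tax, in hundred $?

Before the tax: set 436 − 4p = 1.5p + 326 → p* = $20, q* = 356.
With the tax collected from suppliers, supply shifts: qs = 1.5(p − 22) + 326.
New equilibrium: consumers pay $26, suppliers receive $4, q = 332. (Wedge: pb − ps = 22.)
ΔCS is the trapezoid between Q = 332 and Q = 356 of height $6: ½ · (356 + 332) · 6 = $2064.

Consumer surplus falls by $2064 hundred.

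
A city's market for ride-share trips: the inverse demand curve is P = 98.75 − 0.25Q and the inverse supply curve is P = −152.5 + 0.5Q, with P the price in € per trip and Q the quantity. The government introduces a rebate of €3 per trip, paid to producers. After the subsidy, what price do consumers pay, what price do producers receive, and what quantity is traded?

Consumers pay €14; producers receive €17; quantity = 339.

Rewrite in direct form: Qd = 395 − 4P and Qs = 2P + 305.
Without the subsidy, 395 − 4P = 2P + 305 gives 6P = 90, so P* = €15 and Q* = 335.
With a per-unit subsidy paid to producers, each receives P + 3 per unit sold, so supply becomes Qs = 2(P + 3) + 305.
Solving gives Q = 339 with consumers paying €14 and producers receiving €17 (the €3 wedge).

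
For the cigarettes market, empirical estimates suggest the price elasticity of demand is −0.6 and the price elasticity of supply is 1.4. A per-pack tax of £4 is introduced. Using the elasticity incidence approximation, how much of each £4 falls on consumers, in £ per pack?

Incidence ratio: consumers' share ≈ εs / (εs + |εd|) = 1.4 / (1.4 + 0.6) = 0.7.
So consumers bear ≈ 0.7 × £4 = £2.8; suppliers bear £1.2.

Consumers bear ≈ £2.8 per pack.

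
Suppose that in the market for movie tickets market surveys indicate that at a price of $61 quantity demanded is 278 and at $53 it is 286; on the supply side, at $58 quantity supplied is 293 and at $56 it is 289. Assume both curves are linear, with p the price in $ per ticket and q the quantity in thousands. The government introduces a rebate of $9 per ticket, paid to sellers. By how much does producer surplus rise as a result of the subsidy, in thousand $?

Demand slope: (286 − 278)/(53 − 61) = -1, so qd = 339 − p.
Supply slope: (289 − 293)/(56 − 58) = 2, so qs = 2p + 177.
Before the subsidy: set 339 − p = 2p + 177 → p* = $54, q* = 285.
With a per-unit subsidy paid to sellers, each receives p + 9 per unit sold, so supply becomes qs = 2(p + 9) + 177.
Solving gives q = 291 with buyers paying $48 and sellers receiving $57 (the $9 wedge).
ΔPS is the trapezoid between Q = 291 and Q = 285 of height $3: ½ · (285 + 291) · 3 = $864.

Producer surplus rises by $864 thousand.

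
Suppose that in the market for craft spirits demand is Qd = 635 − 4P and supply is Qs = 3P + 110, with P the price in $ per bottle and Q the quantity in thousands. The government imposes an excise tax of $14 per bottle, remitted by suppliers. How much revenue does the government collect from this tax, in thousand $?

Tax revenue = $4354 thousand.

Before the tax: set 635 − 4P = 3P + 110 → P* = $75, Q* = 335.
With the tax collected from suppliers, supply shifts: Qs = 3(P − 14) + 110.
Solving gives Q = 311 with buyers paying $81 and suppliers receiving $67 (the $14 wedge).
Revenue = t · Q = 14 · 311 = $4354.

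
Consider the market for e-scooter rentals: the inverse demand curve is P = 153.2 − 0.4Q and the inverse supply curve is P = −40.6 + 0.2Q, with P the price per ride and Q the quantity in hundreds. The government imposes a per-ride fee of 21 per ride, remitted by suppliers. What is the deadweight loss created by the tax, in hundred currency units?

Deadweight loss = 367.5 hundred.

Rewrite in direct form: Qd = 383 − 2.5P and Qs = 5P + 203.
Before the tax: set 383 − 2.5P = 5P + 203 → P* = 24, Q* = 323.
With the tax collected from suppliers, supply shifts: Qs = 5(P − 21) + 203.
Solving gives Q = 288 with buyers paying 38 and suppliers receiving 17 (the 21 wedge).
Quantity falls by |ΔQ| = |323 − 288| = 35.
DWL = ½ · t · |ΔQ| = ½ · 21 · 35 = 367.5.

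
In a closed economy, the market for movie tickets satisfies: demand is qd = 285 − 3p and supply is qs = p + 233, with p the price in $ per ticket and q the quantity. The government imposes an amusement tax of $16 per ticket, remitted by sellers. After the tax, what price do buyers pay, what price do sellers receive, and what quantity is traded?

Buyers pay $17; sellers receive $1; quantity = 234.

Before the tax: set 285 − 3p = p + 233 → p* = $13, q* = 246.
With the tax collected from sellers, supply shifts: qs = (p − 16) + 233.
New equilibrium: buyers pay $17, sellers receive $1, q = 234. (Wedge: pb − ps = 16.)
The less price-elastic side of the market bears the larger share of a per-unit tax.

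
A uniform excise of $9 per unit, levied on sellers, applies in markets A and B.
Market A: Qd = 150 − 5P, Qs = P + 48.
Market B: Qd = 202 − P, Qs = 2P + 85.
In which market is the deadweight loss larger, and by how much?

Market A, by $6.75.

Market A: pre-tax P* = $17, Q* = 65; post-tax Q = 57.5; deadweight loss = $33.75.
Market B: pre-tax P* = $39, Q* = 163; post-tax Q = 157; deadweight loss = $27.
Difference: $33.75 vs $27 → market A is larger by $6.75.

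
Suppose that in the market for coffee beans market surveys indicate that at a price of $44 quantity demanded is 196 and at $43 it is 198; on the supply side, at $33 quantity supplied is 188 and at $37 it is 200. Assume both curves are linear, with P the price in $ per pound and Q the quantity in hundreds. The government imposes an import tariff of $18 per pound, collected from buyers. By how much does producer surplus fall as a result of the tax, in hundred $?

Demand slope: (198 − 196)/(43 − 44) = -2, so Qd = 284 − 2P.
Supply slope: (200 − 188)/(37 − 33) = 3, so Qs = 3P + 89.
Without the tax, 284 − 2P = 3P + 89 gives 5P = 195, so P* = $39 and Q* = 206.
With the tax collected from buyers, demand (in seller-price terms) shifts: Qd = 284 − 2(P + 18).
New equilibrium: buyers pay $49.8, sellers receive $31.8, Q = 184.4. (Wedge: Pb − Ps = 18.)
ΔPS is the trapezoid between Q = 184.4 and Q = 206 of height $7.2: ½ · (206 + 184.4) · 7.2 = $1405.44.

Producer surplus falls by $1405.44 hundred.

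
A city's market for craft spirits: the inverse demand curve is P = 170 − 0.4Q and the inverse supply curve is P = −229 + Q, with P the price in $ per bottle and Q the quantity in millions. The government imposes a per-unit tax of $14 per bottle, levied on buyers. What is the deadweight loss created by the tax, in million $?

Inverting to Q(P) form: Qd = 425 − 2.5P; Qs = P + 229.
Without the tax, 425 − 2.5P = P + 229 gives 3.5P = 196, so P* = $56 and Q* = 285.
With the tax collected from buyers, demand (in seller-price terms) shifts: Qd = 425 − 2.5(P + 14).
New equilibrium: buyers pay $60, producers receive $46, Q = 275. (Wedge: Pb − Ps = 14.)
Quantity falls by |ΔQ| = |285 − 275| = 10.
DWL = ½ · t · |ΔQ| = ½ · 14 · 10 = $70.

Deadweight loss = $70 million.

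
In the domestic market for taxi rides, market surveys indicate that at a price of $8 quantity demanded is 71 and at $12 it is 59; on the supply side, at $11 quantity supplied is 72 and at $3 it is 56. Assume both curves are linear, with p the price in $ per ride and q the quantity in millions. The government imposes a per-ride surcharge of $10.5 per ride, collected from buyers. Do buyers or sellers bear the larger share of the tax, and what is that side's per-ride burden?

Demand slope: (59 − 71)/(12 − 8) = -3, so qd = 95 − 3p.
Supply slope: (56 − 72)/(3 − 11) = 2, so qs = 2p + 50.
Before the tax: set 95 − 3p = 2p + 50 → p* = $9, q* = 68.
With the tax collected from buyers, demand (in seller-price terms) shifts: qd = 95 − 3(p + 10.5).
Solving gives q = 55.4 with buyers paying $13.2 and sellers receiving $2.7 (the $10.5 wedge).
Per-ride burden: buyers $4.2, sellers $6.3.
Sellers take the larger share because supply is less price-elastic here (demand slope 3 vs supply slope 2).
The less price-elastic side of the market bears the larger share of a per-unit tax.

Sellers bear the larger share: $6.3 per ride.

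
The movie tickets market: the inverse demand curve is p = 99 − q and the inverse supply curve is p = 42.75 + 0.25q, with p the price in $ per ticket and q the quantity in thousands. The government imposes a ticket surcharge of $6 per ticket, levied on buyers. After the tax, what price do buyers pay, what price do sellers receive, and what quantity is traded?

Inverting to q(p) form: qd = 99 − p; qs = 4p − 171.
Without the tax, 99 − p = 4p − 171 gives 5p = 270, so p* = $54 and q* = 45.
With the tax collected from buyers, demand (in seller-price terms) shifts: qd = 99 − (p + 6).
New equilibrium: buyers pay $58.8, sellers receive $52.8, q = 40.2. (Wedge: pb − ps = 6.)

Buyers pay $58.8; sellers receive $52.8; quantity = 40.2.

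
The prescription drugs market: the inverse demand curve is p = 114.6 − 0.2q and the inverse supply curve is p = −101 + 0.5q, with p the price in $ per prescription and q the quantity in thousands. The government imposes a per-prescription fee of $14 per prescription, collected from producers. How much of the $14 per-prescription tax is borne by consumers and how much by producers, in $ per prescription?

Consumers bear $4 per prescription; producers bear $10 per prescription.

Inverting to q(p) form: qd = 573 − 5p; qs = 2p + 202.
Before the tax: set 573 − 5p = 2p + 202 → p* = $53, q* = 308.
With the tax collected from producers, supply shifts: qs = 2(p − 14) + 202.
Solving gives q = 288 with consumers paying $57 and producers receiving $43 (the $14 wedge).
Burden on consumers: $4; on producers: $10. (They sum to $14.)
The less price-elastic side of the market bears the larger share of a per-unit tax.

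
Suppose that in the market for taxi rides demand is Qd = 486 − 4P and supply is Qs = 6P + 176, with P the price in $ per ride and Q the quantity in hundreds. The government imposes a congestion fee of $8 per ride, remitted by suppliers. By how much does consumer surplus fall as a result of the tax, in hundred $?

Consumer surplus falls by $1691.52 hundred.

Before the tax: set 486 − 4P = 6P + 176 → P* = $31, Q* = 362.
With the tax collected from suppliers, supply shifts: Qs = 6(P − 8) + 176.
New equilibrium: consumers pay $35.8, suppliers receive $27.8, Q = 342.8. (Wedge: Pb − Ps = 8.)
ΔCS is the trapezoid between Q = 342.8 and Q = 362 of height $4.8: ½ · (362 + 342.8) · 4.8 = $1691.52.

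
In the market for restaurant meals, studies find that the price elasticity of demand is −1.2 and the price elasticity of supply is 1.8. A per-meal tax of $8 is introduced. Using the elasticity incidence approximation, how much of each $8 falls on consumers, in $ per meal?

Consumers bear ≈ $4.8 per meal.

Incidence ratio: consumers' share ≈ εs / (εs + |εd|) = 1.8 / (1.8 + 1.2) = 0.6.
So consumers bear ≈ 0.6 × $8 = $4.8; suppliers bear $3.2.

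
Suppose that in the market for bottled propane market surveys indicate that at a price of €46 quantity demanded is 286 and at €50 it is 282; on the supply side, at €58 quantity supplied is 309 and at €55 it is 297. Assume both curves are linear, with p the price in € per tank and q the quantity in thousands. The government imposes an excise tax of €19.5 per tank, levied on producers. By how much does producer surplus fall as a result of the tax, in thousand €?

Demand slope: (282 − 286)/(50 − 46) = -1, so qd = 332 − p.
Supply slope: (297 − 309)/(55 − 58) = 4, so qs = 4p + 77.
Without the tax, 332 − p = 4p + 77 gives 5p = 255, so p* = €51 and q* = 281.
With the tax collected from producers, supply shifts: qs = 4(p − 19.5) + 77.
Solving gives q = 265.4 with buyers paying €66.6 and producers receiving €47.1 (the €19.5 wedge).
ΔPS is the trapezoid between Q = 265.4 and Q = 281 of height €3.9: ½ · (281 + 265.4) · 3.9 = €1065.48.

Producer surplus falls by €1065.48 thousand.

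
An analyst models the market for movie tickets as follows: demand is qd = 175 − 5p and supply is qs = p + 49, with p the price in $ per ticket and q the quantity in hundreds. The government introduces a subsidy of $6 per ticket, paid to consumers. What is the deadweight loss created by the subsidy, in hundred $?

Before the subsidy: set 175 − 5p = p + 49 → p* = $21, q* = 70.
With a per-unit subsidy paid to consumers, each effectively pays p − 6, so demand becomes qd = 175 − 5(p − 6).
Solving gives q = 75 with consumers paying $20 and suppliers receiving $26 (the $6 wedge).
Quantity rises by |ΔQ| = |70 − 75| = 5.
DWL = ½ · t · |ΔQ| = ½ · 6 · 5 = $15.

Deadweight loss = $15 hundred.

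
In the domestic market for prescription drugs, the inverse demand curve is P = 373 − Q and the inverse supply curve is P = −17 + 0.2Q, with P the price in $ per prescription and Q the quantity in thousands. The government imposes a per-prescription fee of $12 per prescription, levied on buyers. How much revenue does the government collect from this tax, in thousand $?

Inverting to Q(P) form: Qd = 373 − P; Qs = 5P + 85.
Before the tax: set 373 − P = 5P + 85 → P* = $48, Q* = 325.
With the tax collected from buyers, demand (in seller-price terms) shifts: Qd = 373 − (P + 12).
New equilibrium: buyers pay $58, producers receive $46, Q = 315. (Wedge: Pb − Ps = 12.)
Revenue = t · Q = 12 · 315 = $3780.

Tax revenue = $3780 thousand.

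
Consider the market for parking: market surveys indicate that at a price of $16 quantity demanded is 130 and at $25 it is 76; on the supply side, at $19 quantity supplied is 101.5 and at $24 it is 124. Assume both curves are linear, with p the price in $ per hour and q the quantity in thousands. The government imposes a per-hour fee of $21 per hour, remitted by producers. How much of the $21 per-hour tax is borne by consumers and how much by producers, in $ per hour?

Consumers bear $9 per hour; producers bear $12 per hour.

Demand slope: (76 − 130)/(25 − 16) = -6, so qd = 226 − 6p.
Supply slope: (124 − 101.5)/(24 − 19) = 4.5, so qs = 4.5p + 16.
Without the tax, 226 − 6p = 4.5p + 16 gives 10.5p = 210, so p* = $20 and q* = 106.
With the tax collected from producers, supply shifts: qs = 4.5(p − 21) + 16.
New equilibrium: consumers pay $29, producers receive $8, q = 52. (Wedge: pb − ps = 21.)
Burden on consumers: $9; on producers: $12. (They sum to $21.)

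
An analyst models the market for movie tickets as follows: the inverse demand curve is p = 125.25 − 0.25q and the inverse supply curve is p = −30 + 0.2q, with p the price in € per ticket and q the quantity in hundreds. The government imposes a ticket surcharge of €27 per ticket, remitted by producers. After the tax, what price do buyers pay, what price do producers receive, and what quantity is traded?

Rewrite in direct form: qd = 501 − 4p and qs = 5p + 150.
Before the tax: set 501 − 4p = 5p + 150 → p* = €39, q* = 345.
With the tax collected from producers, supply shifts: qs = 5(p − 27) + 150.
Solving gives q = 285 with buyers paying €54 and producers receiving €27 (the €27 wedge).
The less price-elastic side of the market bears the larger share of a per-unit tax.

Buyers pay €54; producers receive €27; quantity = 285.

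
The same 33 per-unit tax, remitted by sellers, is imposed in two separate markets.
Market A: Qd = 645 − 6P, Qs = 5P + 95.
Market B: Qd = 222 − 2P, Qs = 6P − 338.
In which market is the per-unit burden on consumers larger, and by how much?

Market A: pre-tax P* = 50, Q* = 345; post-tax Q = 255; per-unit burden on consumers = 15.
Market B: pre-tax P* = 70, Q* = 82; post-tax Q = 32.5; per-unit burden on consumers = 24.75.
Difference: 15 vs 24.75 → market B is larger by 9.75.

Market B, by 9.75.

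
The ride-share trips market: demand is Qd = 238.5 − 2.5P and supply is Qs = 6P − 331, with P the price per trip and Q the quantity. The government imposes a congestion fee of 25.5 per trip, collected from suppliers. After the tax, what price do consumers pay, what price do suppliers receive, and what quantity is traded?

Before the tax: set 238.5 − 2.5P = 6P − 331 → P* = 67, Q* = 71.
With the tax collected from suppliers, supply shifts: Qs = 6(P − 25.5) − 331.
Solving gives Q = 26 with consumers paying 85 and suppliers receiving 59.5 (the 25.5 wedge).
The less price-elastic side of the market bears the larger share of a per-unit tax.

Consumers pay 85; suppliers receive 59.5; quantity = 26.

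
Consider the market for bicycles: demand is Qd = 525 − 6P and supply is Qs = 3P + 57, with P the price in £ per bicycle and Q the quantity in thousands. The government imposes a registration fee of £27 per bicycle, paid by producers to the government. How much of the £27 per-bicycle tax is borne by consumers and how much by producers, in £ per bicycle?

Consumers bear £9 per bicycle; producers bear £18 per bicycle.

Without the tax, 525 − 6P = 3P + 57 gives 9P = 468, so P* = £52 and Q* = 213.
With the tax collected from producers, supply shifts: Qs = 3(P − 27) + 57.
Solving gives Q = 159 with consumers paying £61 and producers receiving £34 (the £27 wedge).
Burden on consumers: £9; on producers: £18. (They sum to £27.)
The less price-elastic side of the market bears the larger share of a per-unit tax.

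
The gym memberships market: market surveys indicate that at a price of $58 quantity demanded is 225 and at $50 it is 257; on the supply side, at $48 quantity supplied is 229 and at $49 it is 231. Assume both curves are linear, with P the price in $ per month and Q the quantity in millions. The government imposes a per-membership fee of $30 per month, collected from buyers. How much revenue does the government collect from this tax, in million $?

Tax revenue = $6030 million.

Demand slope: (257 − 225)/(50 − 58) = -4, so Qd = 457 − 4P.
Supply slope: (231 − 229)/(49 − 48) = 2, so Qs = 2P + 133.
Before the tax: set 457 − 4P = 2P + 133 → P* = $54, Q* = 241.
With the tax collected from buyers, demand (in seller-price terms) shifts: Qd = 457 − 4(P + 30).
Solving gives Q = 201 with buyers paying $64 and suppliers receiving $34 (the $30 wedge).
Revenue = t · Q = 30 · 201 = $6030.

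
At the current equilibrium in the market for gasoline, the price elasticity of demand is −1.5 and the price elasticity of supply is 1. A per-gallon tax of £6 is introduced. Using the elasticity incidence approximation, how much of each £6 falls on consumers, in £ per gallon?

Incidence ratio: consumers' share ≈ εs / (εs + |εd|) = 1 / (1 + 1.5) = 0.4.
So consumers bear ≈ 0.4 × £6 = £2.4; suppliers bear £3.6.

Consumers bear ≈ £2.4 per gallon.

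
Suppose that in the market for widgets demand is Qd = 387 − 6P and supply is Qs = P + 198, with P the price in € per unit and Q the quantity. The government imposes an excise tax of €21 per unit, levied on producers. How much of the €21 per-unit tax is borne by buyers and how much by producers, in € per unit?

Before the tax: set 387 − 6P = P + 198 → P* = €27, Q* = 225.
With the tax collected from producers, supply shifts: Qs = (P − 21) + 198.
New equilibrium: buyers pay €30, producers receive €9, Q = 207. (Wedge: Pb − Ps = 21.)
Burden on buyers: €3; on producers: €18. (They sum to €21.)
The less price-elastic side of the market bears the larger share of a per-unit tax.

Buyers bear €3 per unit; producers bear €18 per unit.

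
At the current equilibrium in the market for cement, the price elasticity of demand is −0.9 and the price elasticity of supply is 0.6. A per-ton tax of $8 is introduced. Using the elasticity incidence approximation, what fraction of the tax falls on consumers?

Consumers' share ≈ 0.4.

Incidence ratio: consumers' share ≈ εs / (εs + |εd|) = 0.6 / (0.6 + 0.9) = 0.4.
Supply is the less elastic side, so consumers bear the smaller share.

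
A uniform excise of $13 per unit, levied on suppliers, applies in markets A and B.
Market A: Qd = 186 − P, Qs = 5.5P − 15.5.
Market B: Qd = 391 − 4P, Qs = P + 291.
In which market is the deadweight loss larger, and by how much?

Market A: pre-tax P* = $31, Q* = 155; post-tax Q = 144; deadweight loss = $71.5.
Market B: pre-tax P* = $20, Q* = 311; post-tax Q = 300.6; deadweight loss = $67.6.
Difference: $71.5 vs $67.6 → market A is larger by $3.9.

Market A, by $3.9.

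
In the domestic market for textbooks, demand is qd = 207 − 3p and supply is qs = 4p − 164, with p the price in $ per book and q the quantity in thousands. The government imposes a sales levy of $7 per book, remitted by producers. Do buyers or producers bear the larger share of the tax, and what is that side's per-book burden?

Without the tax, 207 − 3p = 4p − 164 gives 7p = 371, so p* = $53 and q* = 48.
With the tax collected from producers, supply shifts: qs = 4(p − 7) − 164.
Solving gives q = 36 with buyers paying $57 and producers receiving $50 (the $7 wedge).
Per-book burden: buyers $4, producers $3.
Buyers take the larger share because demand is less price-elastic here (demand slope 3 vs supply slope 4).

Buyers bear the larger share: $4 per book.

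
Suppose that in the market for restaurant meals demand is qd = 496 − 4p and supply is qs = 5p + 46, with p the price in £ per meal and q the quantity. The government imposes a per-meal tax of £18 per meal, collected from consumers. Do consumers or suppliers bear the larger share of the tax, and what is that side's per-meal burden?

Consumers bear the larger share: £10 per meal.

Before the tax: set 496 − 4p = 5p + 46 → p* = £50, q* = 296.
With the tax collected from consumers, demand (in seller-price terms) shifts: qd = 496 − 4(p + 18).
Solving gives q = 256 with consumers paying £60 and suppliers receiving £42 (the £18 wedge).
Per-meal burden: consumers £10, suppliers £8.
Consumers take the larger share because demand is less price-elastic here (demand slope 4 vs supply slope 5).
The less price-elastic side of the market bears the larger share of a per-unit tax.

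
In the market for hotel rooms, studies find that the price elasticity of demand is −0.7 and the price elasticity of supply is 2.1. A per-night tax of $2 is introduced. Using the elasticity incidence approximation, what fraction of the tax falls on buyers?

Incidence ratio: buyers' share ≈ εs / (εs + |εd|) = 2.1 / (2.1 + 0.7) = 0.75.
Supply is the more elastic side, so buyers bear the larger share.

Buyers' share ≈ 0.75.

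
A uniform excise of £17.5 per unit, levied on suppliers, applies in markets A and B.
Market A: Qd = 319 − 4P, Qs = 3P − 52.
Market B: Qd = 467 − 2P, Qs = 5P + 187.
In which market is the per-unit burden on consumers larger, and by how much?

Market B, by £5.

Market A: pre-tax P* = £53, Q* = 107; post-tax Q = 77; per-unit burden on consumers = £7.5.
Market B: pre-tax P* = £40, Q* = 387; post-tax Q = 362; per-unit burden on consumers = £12.5.
Difference: £7.5 vs £12.5 → market B is larger by £5.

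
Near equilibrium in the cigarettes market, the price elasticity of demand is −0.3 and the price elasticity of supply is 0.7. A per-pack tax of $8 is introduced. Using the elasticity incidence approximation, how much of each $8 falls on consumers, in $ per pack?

Incidence ratio: consumers' share ≈ εs / (εs + |εd|) = 0.7 / (0.7 + 0.3) = 0.7.
So consumers bear ≈ 0.7 × $8 = $5.6; suppliers bear $2.4.

Consumers bear ≈ $5.6 per pack.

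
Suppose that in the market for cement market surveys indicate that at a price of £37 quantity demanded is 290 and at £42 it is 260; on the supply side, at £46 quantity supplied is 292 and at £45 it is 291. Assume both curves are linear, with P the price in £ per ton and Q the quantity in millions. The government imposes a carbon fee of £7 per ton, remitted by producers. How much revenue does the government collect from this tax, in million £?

Demand slope: (260 − 290)/(42 − 37) = -6, so Qd = 512 − 6P.
Supply slope: (291 − 292)/(45 − 46) = 1, so Qs = P + 246.
Without the tax, 512 − 6P = P + 246 gives 7P = 266, so P* = £38 and Q* = 284.
With the tax collected from producers, supply shifts: Qs = (P − 7) + 246.
Solving gives Q = 278 with buyers paying £39 and producers receiving £32 (the £7 wedge).
Revenue = t · Q = 7 · 278 = £1946.

Tax revenue = £1946 million.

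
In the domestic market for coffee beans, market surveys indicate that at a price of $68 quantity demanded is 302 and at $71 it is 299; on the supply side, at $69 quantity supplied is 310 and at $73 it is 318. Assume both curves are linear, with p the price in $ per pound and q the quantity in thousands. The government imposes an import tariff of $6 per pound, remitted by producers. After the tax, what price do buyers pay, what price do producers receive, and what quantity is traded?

Demand slope: (299 − 302)/(71 − 68) = -1, so qd = 370 − p.
Supply slope: (318 − 310)/(73 − 69) = 2, so qs = 2p + 172.
Before the tax: set 370 − p = 2p + 172 → p* = $66, q* = 304.
With the tax collected from producers, supply shifts: qs = 2(p − 6) + 172.
Solving gives q = 300 with buyers paying $70 and producers receiving $64 (the $6 wedge).

Buyers pay $70; producers receive $64; quantity = 300.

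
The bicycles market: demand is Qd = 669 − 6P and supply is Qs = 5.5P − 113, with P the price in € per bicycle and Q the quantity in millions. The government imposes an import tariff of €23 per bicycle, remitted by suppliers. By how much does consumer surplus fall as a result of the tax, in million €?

Without the tax, 669 − 6P = 5.5P − 113 gives 11.5P = 782, so P* = €68 and Q* = 261.
With the tax collected from suppliers, supply shifts: Qs = 5.5(P − 23) − 113.
New equilibrium: consumers pay €79, suppliers receive €56, Q = 195. (Wedge: Pb − Ps = 23.)
ΔCS is the trapezoid between Q = 195 and Q = 261 of height €11: ½ · (261 + 195) · 11 = €2508.

Consumer surplus falls by €2508 million.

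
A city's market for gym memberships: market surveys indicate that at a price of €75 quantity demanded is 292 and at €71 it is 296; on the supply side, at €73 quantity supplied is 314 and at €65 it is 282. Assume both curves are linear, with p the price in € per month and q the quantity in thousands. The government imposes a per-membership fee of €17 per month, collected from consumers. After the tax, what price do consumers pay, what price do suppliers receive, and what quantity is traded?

Consumers pay €82.6; suppliers receive €65.6; quantity = 284.4.

Demand slope: (296 − 292)/(71 − 75) = -1, so qd = 367 − p.
Supply slope: (282 − 314)/(65 − 73) = 4, so qs = 4p + 22.
Without the tax, 367 − p = 4p + 22 gives 5p = 345, so p* = €69 and q* = 298.
With the tax collected from consumers, demand (in seller-price terms) shifts: qd = 367 − (p + 17).
Solving gives q = 284.4 with consumers paying €82.6 and suppliers receiving €65.6 (the €17 wedge).
The less price-elastic side of the market bears the larger share of a per-unit tax.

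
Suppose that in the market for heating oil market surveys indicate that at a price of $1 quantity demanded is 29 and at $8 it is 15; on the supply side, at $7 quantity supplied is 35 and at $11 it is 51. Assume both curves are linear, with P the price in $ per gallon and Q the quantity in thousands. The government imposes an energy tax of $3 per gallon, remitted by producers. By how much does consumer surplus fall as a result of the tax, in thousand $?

Demand slope: (15 − 29)/(8 − 1) = -2, so Qd = 31 − 2P.
Supply slope: (51 − 35)/(11 − 7) = 4, so Qs = 4P + 7.
Without the tax, 31 − 2P = 4P + 7 gives 6P = 24, so P* = $4 and Q* = 23.
With the tax collected from producers, supply shifts: Qs = 4(P − 3) + 7.
Solving gives Q = 19 with buyers paying $6 and producers receiving $3 (the $3 wedge).
ΔCS is the trapezoid between Q = 19 and Q = 23 of height $2: ½ · (23 + 19) · 2 = $42.

Consumer surplus falls by $42 thousand.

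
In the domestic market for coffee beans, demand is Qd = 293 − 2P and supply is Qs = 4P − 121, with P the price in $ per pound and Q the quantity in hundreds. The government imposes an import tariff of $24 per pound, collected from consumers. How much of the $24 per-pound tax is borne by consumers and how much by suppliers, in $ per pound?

Without the tax, 293 − 2P = 4P − 121 gives 6P = 414, so P* = $69 and Q* = 155.
With the tax collected from consumers, demand (in seller-price terms) shifts: Qd = 293 − 2(P + 24).
Solving gives Q = 123 with consumers paying $85 and suppliers receiving $61 (the $24 wedge).
Burden on consumers: $16; on suppliers: $8. (They sum to $24.)

Consumers bear $16 per pound; suppliers bear $8 per pound.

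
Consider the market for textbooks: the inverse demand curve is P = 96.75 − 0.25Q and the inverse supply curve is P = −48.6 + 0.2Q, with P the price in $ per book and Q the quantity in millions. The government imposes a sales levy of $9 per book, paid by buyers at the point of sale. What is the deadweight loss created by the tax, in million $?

Deadweight loss = $90 million.

Rewrite in direct form: Qd = 387 − 4P and Qs = 5P + 243.
Without the tax, 387 − 4P = 5P + 243 gives 9P = 144, so P* = $16 and Q* = 323.
With the tax collected from buyers, demand (in seller-price terms) shifts: Qd = 387 − 4(P + 9).
New equilibrium: buyers pay $21, sellers receive $12, Q = 303. (Wedge: Pb − Ps = 9.)
Quantity falls by |ΔQ| = |323 − 303| = 20.
DWL = ½ · t · |ΔQ| = ½ · 9 · 20 = $90.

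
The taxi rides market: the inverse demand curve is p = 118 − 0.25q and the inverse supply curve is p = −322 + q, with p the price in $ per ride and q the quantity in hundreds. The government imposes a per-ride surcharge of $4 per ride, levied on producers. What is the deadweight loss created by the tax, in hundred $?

Rewrite in direct form: qd = 472 − 4p and qs = p + 322.
Without the tax, 472 − 4p = p + 322 gives 5p = 150, so p* = $30 and q* = 352.
With the tax collected from producers, supply shifts: qs = (p − 4) + 322.
Solving gives q = 348.8 with consumers paying $30.8 and producers receiving $26.8 (the $4 wedge).
Quantity falls by |ΔQ| = |352 − 348.8| = 3.2.
DWL = ½ · t · |ΔQ| = ½ · 4 · 3.2 = $6.4.

Deadweight loss = $6.4 hundred.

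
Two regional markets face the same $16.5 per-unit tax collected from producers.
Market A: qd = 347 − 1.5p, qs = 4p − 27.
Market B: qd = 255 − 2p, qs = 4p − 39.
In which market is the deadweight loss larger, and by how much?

Market A: pre-tax p* = $68, q* = 245; post-tax q = 227; deadweight loss = $148.5.
Market B: pre-tax p* = $49, q* = 157; post-tax q = 135; deadweight loss = $181.5.
Difference: $148.5 vs $181.5 → market B is larger by $33.

Market B, by $33.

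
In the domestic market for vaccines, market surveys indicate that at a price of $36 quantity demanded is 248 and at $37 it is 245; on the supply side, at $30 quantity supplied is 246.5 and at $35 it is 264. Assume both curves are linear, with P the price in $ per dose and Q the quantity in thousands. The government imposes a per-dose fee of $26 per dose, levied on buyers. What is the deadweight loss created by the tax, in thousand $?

Demand slope: (245 − 248)/(37 − 36) = -3, so Qd = 356 − 3P.
Supply slope: (264 − 246.5)/(35 − 30) = 3.5, so Qs = 3.5P + 141.5.
Before the tax: set 356 − 3P = 3.5P + 141.5 → P* = $33, Q* = 257.
With the tax collected from buyers, demand (in seller-price terms) shifts: Qd = 356 − 3(P + 26).
Solving gives Q = 215 with buyers paying $47 and producers receiving $21 (the $26 wedge).
Quantity falls by |ΔQ| = |257 − 215| = 42.
DWL = ½ · t · |ΔQ| = ½ · 26 · 42 = $546.

Deadweight loss = $546 thousand.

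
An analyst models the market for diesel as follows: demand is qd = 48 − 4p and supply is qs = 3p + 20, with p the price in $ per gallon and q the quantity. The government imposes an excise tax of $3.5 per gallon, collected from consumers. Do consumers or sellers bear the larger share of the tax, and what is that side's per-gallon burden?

Before the tax: set 48 − 4p = 3p + 20 → p* = $4, q* = 32.
With the tax collected from consumers, demand (in seller-price terms) shifts: qd = 48 − 4(p + 3.5).
New equilibrium: consumers pay $5.5, sellers receive $2, q = 26. (Wedge: pb − ps = 3.5.)
Per-gallon burden: consumers $1.5, sellers $2.
Sellers take the larger share because supply is less price-elastic here (demand slope 4 vs supply slope 3).

Sellers bear the larger share: $2 per gallon.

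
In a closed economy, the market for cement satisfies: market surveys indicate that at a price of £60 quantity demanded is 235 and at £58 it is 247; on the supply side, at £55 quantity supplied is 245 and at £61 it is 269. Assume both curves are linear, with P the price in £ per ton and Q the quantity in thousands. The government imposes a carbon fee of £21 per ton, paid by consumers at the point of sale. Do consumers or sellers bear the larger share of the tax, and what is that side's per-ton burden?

Demand slope: (247 − 235)/(58 − 60) = -6, so Qd = 595 − 6P.
Supply slope: (269 − 245)/(61 − 55) = 4, so Qs = 4P + 25.
Before the tax: set 595 − 6P = 4P + 25 → P* = £57, Q* = 253.
With the tax collected from consumers, demand (in seller-price terms) shifts: Qd = 595 − 6(P + 21).
Solving gives Q = 202.6 with consumers paying £65.4 and sellers receiving £44.4 (the £21 wedge).
Per-ton burden: consumers £8.4, sellers £12.6.
Sellers take the larger share because supply is less price-elastic here (demand slope 6 vs supply slope 4).
The less price-elastic side of the market bears the larger share of a per-unit tax.

Sellers bear the larger share: £12.6 per ton.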